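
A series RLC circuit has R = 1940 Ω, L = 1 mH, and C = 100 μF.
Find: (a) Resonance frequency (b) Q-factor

Step 1 — Resonance condition Im(Z)=0 gives ω₀ = 1/√(LC).
Step 2 — ω₀ = 1/√(0.001·0.0001) = 3162 rad/s.
Step 3 — f₀ = ω₀/(2π) = 503.3 Hz.
Step 4 — Series Q: Q = ω₀L/R = 3162·0.001/1940 = 0.00163.

(a) f₀ = 503.3 Hz  (b) Q = 0.00163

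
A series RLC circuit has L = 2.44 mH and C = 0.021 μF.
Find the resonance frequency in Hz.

Step 1 — Resonance condition Im(Z)=0 gives ω₀ = 1/√(LC).
Step 2 — ω₀ = 1/√(0.00244·2.1e-08) = 1.397e+05 rad/s.
Step 3 — f₀ = ω₀/(2π) = 2.223e+04 Hz.

f₀ = 2.223e+04 Hz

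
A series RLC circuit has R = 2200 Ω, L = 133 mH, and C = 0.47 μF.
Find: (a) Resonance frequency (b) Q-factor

Step 1 — Resonance condition Im(Z)=0 gives ω₀ = 1/√(LC).
Step 2 — ω₀ = 1/√(0.133·4.7e-07) = 4000 rad/s.
Step 3 — f₀ = ω₀/(2π) = 636.6 Hz.
Step 4 — Series Q: Q = ω₀L/R = 4000·0.133/2200 = 0.2418.

(a) f₀ = 636.6 Hz  (b) Q = 0.2418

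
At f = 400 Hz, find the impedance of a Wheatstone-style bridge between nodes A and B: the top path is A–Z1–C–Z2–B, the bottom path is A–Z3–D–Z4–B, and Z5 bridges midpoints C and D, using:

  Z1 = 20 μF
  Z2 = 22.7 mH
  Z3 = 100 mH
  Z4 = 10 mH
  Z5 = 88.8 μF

Step 1 — Angular frequency: ω = 2π·f = 2π·400 = 2513 rad/s.
Step 2 — Component impedances:
  Z1: Z = 1/(jωC) = -j/(ω·C) = 0 - j19.89 Ω
  Z2: Z = jωL = j·2513·0.0227 = 0 + j57.05 Ω
  Z3: Z = jωL = j·2513·0.1 = 0 + j251.3 Ω
  Z4: Z = jωL = j·2513·0.01 = 0 + j25.13 Ω
  Z5: Z = 1/(jωC) = -j/(ω·C) = 0 - j4.481 Ω
Step 3 — Bridge requires nodal analysis (the Z5 bridge couples midpoints C and D, so the two paths cannot be reduced to a simple series/parallel combination). Setting node B to ground and injecting 1 A at node A, the 3-node admittance system at A, C, D solves to V_A = Z_AB = 0 - j7.102 Ω = 7.102∠-90.0° Ω.

Z = 0 - j7.102 Ω = 7.102∠-90.0° Ω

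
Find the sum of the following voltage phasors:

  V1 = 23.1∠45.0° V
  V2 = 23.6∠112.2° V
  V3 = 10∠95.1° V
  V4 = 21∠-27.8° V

Step 1 — Convert each phasor to rectangular form:
  V1 = 23.1·(cos(45.0°) + j·sin(45.0°)) = 16.33 + j16.33 V
  V2 = 23.6·(cos(112.2°) + j·sin(112.2°)) = -8.917 + j21.85 V
  V3 = 10·(cos(95.1°) + j·sin(95.1°)) = -0.8889 + j9.96 V
  V4 = 21·(cos(-27.8°) + j·sin(-27.8°)) = 18.58 - j9.794 V
Step 2 — Sum components: V_total = 25.1 + j38.35 V.
Step 3 — Convert to polar: |V_total| = 45.84 V, ∠V_total = 56.8°.

V_total = 45.84∠56.8° V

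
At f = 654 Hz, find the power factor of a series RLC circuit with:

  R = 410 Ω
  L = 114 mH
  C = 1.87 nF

Step 1 — Angular frequency: ω = 2π·f = 2π·654 = 4109 rad/s.
Step 2 — Component impedances:
  R: Z = R = 410 Ω
  L: Z = jωL = j·4109·0.114 = 0 + j468.4 Ω
  C: Z = 1/(jωC) = -j/(ω·C) = 0 - j1.301e+05 Ω
Step 3 — Series combination: Z_total = R + L + C = 410 - j1.297e+05 Ω = 1.297e+05∠-89.8° Ω.
Step 4 — Power factor: PF = cos(φ) = Re(Z)/|Z| = 410/1.2967e+05 = 0.003162.
Step 5 — Type: Im(Z) = -1.297e+05 ⇒ leading (phase φ = -89.8°).

PF = 0.003162 (leading, φ = -89.8°)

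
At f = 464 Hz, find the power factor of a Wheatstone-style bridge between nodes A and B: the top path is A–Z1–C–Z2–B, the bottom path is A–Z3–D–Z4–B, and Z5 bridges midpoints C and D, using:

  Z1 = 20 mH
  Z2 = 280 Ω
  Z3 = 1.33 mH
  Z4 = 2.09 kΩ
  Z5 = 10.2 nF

Step 1 — Angular frequency: ω = 2π·f = 2π·464 = 2915 rad/s.
Step 2 — Component impedances:
  Z1: Z = jωL = j·2915·0.02 = 0 + j58.31 Ω
  Z2: Z = R = 280 Ω
  Z3: Z = jωL = j·2915·0.00133 = 0 + j3.877 Ω
  Z4: Z = R = 2090 Ω
  Z5: Z = 1/(jωC) = -j/(ω·C) = 0 - j3.363e+04 Ω
Step 3 — Bridge requires nodal analysis (the Z5 bridge couples midpoints C and D, so the two paths cannot be reduced to a simple series/parallel combination). Setting node B to ground and injecting 1 A at node A, the 3-node admittance system at A, C, D solves to V_A = Z_AB = 248 + j45.45 Ω = 252.1∠10.4° Ω.
Step 4 — Power factor: PF = cos(φ) = Re(Z)/|Z| = 248.02/252.15 = 0.9836.
Step 5 — Type: Im(Z) = 45.45 ⇒ lagging (phase φ = 10.4°).

PF = 0.9836 (lagging, φ = 10.4°)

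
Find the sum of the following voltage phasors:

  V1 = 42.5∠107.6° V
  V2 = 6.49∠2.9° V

Step 1 — Convert each phasor to rectangular form:
  V1 = 42.5·(cos(107.6°) + j·sin(107.6°)) = -12.85 + j40.51 V
  V2 = 6.49·(cos(2.9°) + j·sin(2.9°)) = 6.482 + j0.3283 V
Step 2 — Sum components: V_total = -6.369 + j40.84 V.
Step 3 — Convert to polar: |V_total| = 41.33 V, ∠V_total = 98.9°.

V_total = 41.33∠98.9° V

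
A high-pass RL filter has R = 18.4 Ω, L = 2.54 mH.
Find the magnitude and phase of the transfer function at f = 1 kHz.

Step 1 — Angular frequency: ω = 2π·1000 = 6283 rad/s.
Step 2 — Transfer function: H(jω) = jωL/(R + jωL).
Step 3 — Numerator jωL = j·15.96; denominator R + jωL = 18.4 + j15.96.
Step 4 — H = 0.4293 + j0.495.
Step 5 — Magnitude: |H| = 0.6552 (-3.7 dB); phase: φ = 49.1°.

|H| = 0.6552 (-3.7 dB), φ = 49.1°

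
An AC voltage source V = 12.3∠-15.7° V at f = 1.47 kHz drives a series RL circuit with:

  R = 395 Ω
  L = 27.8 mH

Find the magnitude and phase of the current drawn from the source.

Step 1 — Angular frequency: ω = 2π·f = 2π·1470 = 9236 rad/s.
Step 2 — Component impedances:
  R: Z = R = 395 Ω
  L: Z = jωL = j·9236·0.0278 = 0 + j256.8 Ω
Step 3 — Series combination: Z_total = R + L = 395 + j256.8 Ω = 471.1∠33.0° Ω.
Step 4 — Source phasor: V = 12.3∠-15.7° V = 11.84 - j3.328 V.
Step 5 — Ohm's law: I = V / Z_total = (11.84 - j3.328) / (395 + j256.8) = 0.01722 - j0.01962 A.
Step 6 — Convert to polar: |I| = 0.02611 A, ∠I = -48.7°.

I = 0.02611∠-48.7° A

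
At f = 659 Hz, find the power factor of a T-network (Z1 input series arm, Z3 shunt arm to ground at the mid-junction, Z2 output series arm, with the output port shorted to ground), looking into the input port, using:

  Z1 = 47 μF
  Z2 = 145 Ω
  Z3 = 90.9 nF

Step 1 — Angular frequency: ω = 2π·f = 2π·659 = 4141 rad/s.
Step 2 — Component impedances:
  Z1: Z = 1/(jωC) = -j/(ω·C) = 0 - j5.139 Ω
  Z2: Z = R = 145 Ω
  Z3: Z = 1/(jωC) = -j/(ω·C) = 0 - j2657 Ω
Step 3 — With the output port shorted to ground, the output series arm Z2 runs from the junction to ground; the shunt arm Z3 also runs from the junction to ground. They appear in parallel: Z3 || Z2 = 144.6 - j7.89 Ω.
Step 4 — Series with input arm Z1: Z_in = Z1 + (Z3 || Z2) = 144.6 - j13.03 Ω = 145.2∠-5.1° Ω.
Step 5 — Power factor: PF = cos(φ) = Re(Z)/|Z| = 144.569/145.155 = 0.996.
Step 6 — Type: Im(Z) = -13.03 ⇒ leading (phase φ = -5.1°).

PF = 0.996 (leading, φ = -5.1°)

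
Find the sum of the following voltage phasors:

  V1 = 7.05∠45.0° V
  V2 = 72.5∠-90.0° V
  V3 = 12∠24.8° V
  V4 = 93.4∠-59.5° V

Step 1 — Convert each phasor to rectangular form:
  V1 = 7.05·(cos(45.0°) + j·sin(45.0°)) = 4.985 + j4.985 V
  V2 = 72.5·(cos(-90.0°) + j·sin(-90.0°)) = 0 - j72.5 V
  V3 = 12·(cos(24.8°) + j·sin(24.8°)) = 10.89 + j5.033 V
  V4 = 93.4·(cos(-59.5°) + j·sin(-59.5°)) = 47.4 - j80.48 V
Step 2 — Sum components: V_total = 63.28 - j143 V.
Step 3 — Convert to polar: |V_total| = 156.3 V, ∠V_total = -66.1°.

V_total = 156.3∠-66.1° V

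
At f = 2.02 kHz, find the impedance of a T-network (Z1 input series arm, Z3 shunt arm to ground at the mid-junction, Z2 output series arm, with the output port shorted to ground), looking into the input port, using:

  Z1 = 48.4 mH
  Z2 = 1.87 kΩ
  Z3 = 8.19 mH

Step 1 — Angular frequency: ω = 2π·f = 2π·2020 = 1.269e+04 rad/s.
Step 2 — Component impedances:
  Z1: Z = jωL = j·1.269e+04·0.0484 = 0 + j614.3 Ω
  Z2: Z = R = 1870 Ω
  Z3: Z = jωL = j·1.269e+04·0.00819 = 0 + j103.9 Ω
Step 3 — With the output port shorted to ground, the output series arm Z2 runs from the junction to ground; the shunt arm Z3 also runs from the junction to ground. They appear in parallel: Z3 || Z2 = 5.76 + j103.6 Ω.
Step 4 — Series with input arm Z1: Z_in = Z1 + (Z3 || Z2) = 5.76 + j717.9 Ω = 717.9∠89.5° Ω.

Z = 5.76 + j717.9 Ω = 717.9∠89.5° Ω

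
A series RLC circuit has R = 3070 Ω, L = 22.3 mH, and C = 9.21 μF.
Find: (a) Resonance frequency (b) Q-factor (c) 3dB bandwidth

Step 1 — Resonance condition Im(Z)=0 gives ω₀ = 1/√(LC).
Step 2 — ω₀ = 1/√(0.0223·9.21e-06) = 2207 rad/s.
Step 3 — f₀ = ω₀/(2π) = 351.2 Hz.
Step 4 — Series Q: Q = ω₀L/R = 2207·0.0223/3070 = 0.01603.
Step 5 — 3dB bandwidth: Δω = ω₀/Q = 1.377e+05 rad/s; BW = Δω/(2π) = 2.191e+04 Hz.

(a) f₀ = 351.2 Hz  (b) Q = 0.01603  (c) BW = 2.191e+04 Hz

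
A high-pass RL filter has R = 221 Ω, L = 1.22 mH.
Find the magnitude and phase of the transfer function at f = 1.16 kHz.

Step 1 — Angular frequency: ω = 2π·1160 = 7288 rad/s.
Step 2 — Transfer function: H(jω) = jωL/(R + jωL).
Step 3 — Numerator jωL = j·8.892; denominator R + jωL = 221 + j8.892.
Step 4 — H = 0.001616 + j0.04017.
Step 5 — Magnitude: |H| = 0.0402 (-27.9 dB); phase: φ = 87.7°.

|H| = 0.0402 (-27.9 dB), φ = 87.7°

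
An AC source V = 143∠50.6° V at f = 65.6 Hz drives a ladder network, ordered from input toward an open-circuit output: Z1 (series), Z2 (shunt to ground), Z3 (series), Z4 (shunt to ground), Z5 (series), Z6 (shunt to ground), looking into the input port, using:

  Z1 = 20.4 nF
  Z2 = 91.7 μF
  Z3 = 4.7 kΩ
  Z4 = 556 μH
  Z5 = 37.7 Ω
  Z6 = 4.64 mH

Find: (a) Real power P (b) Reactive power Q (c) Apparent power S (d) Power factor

Step 1 — Angular frequency: ω = 2π·f = 2π·65.6 = 412.2 rad/s.
Step 2 — Component impedances:
  Z1: Z = 1/(jωC) = -j/(ω·C) = 0 - j1.189e+05 Ω
  Z2: Z = 1/(jωC) = -j/(ω·C) = 0 - j26.46 Ω
  Z3: Z = R = 4700 Ω
  Z4: Z = jωL = j·412.2·0.000556 = 0 + j0.2292 Ω
  Z5: Z = R = 37.7 Ω
  Z6: Z = jωL = j·412.2·0.00464 = 0 + j1.913 Ω
Step 3 — Ladder network (open output): work backward from the far end, alternating series and parallel combinations. Z_in = 0.1489 - j1.19e+05 Ω = 1.19e+05∠-90.0° Ω.
Step 4 — Source phasor: V = 143∠50.6° V = 90.77 + j110.5 V.
Step 5 — Current: I = V / Z = -0.0009289 + j0.000763 A = 0.001202∠140.6° A.
Step 6 — Complex power: S = V·I* = 2.152e-07 - j0.1719 VA.
Step 7 — Real power: P = Re(S) = 2.152e-07 W.
Step 8 — Reactive power: Q = Im(S) = -0.1719 VAR.
Step 9 — Apparent power: |S| = 0.1719 VA.
Step 10 — Power factor: PF = P/|S| = 1.252e-06 (leading).

(a) P = 2.152e-07 W  (b) Q = -0.1719 VAR  (c) S = 0.1719 VA  (d) PF = 1.252e-06 (leading)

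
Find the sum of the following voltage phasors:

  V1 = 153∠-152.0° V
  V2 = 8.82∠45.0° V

Step 1 — Convert each phasor to rectangular form:
  V1 = 153·(cos(-152.0°) + j·sin(-152.0°)) = -135.1 - j71.83 V
  V2 = 8.82·(cos(45.0°) + j·sin(45.0°)) = 6.237 + j6.237 V
Step 2 — Sum components: V_total = -128.9 - j65.59 V.
Step 3 — Convert to polar: |V_total| = 144.6 V, ∠V_total = -153.0°.

V_total = 144.6∠-153.0° V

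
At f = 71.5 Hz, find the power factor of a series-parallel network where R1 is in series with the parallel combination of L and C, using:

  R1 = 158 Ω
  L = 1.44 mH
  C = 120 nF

Step 1 — Angular frequency: ω = 2π·f = 2π·71.5 = 449.2 rad/s.
Step 2 — Component impedances:
  R1: Z = R = 158 Ω
  L: Z = jωL = j·449.2·0.00144 = 0 + j0.6469 Ω
  C: Z = 1/(jωC) = -j/(ω·C) = 0 - j1.855e+04 Ω
Step 3 — Parallel branch: L || C = 1/(1/L + 1/C) = 0 + j0.6469 Ω.
Step 4 — Series with R1: Z_total = R1 + (L || C) = 158 + j0.6469 Ω = 158∠0.2° Ω.
Step 5 — Power factor: PF = cos(φ) = Re(Z)/|Z| = 158/158 = 1.
Step 6 — Type: Im(Z) = 0.6469 ⇒ lagging (phase φ = 0.2°).

PF = 1 (lagging, φ = 0.2°)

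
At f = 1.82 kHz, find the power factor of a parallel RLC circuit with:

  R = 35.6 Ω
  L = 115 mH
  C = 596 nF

Step 1 — Angular frequency: ω = 2π·f = 2π·1820 = 1.144e+04 rad/s.
Step 2 — Component impedances:
  R: Z = R = 35.6 Ω
  L: Z = jωL = j·1.144e+04·0.115 = 0 + j1315 Ω
  C: Z = 1/(jωC) = -j/(ω·C) = 0 - j146.7 Ω
Step 3 — Parallel combination: 1/Z_total = 1/R + 1/L + 1/C; Z_total = 34.02 - j7.333 Ω = 34.8∠-12.2° Ω.
Step 4 — Power factor: PF = cos(φ) = Re(Z)/|Z| = 34.019/34.801 = 0.9775.
Step 5 — Type: Im(Z) = -7.333 ⇒ leading (phase φ = -12.2°).

PF = 0.9775 (leading, φ = -12.2°)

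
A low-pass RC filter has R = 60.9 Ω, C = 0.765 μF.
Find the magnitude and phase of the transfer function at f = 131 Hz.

Step 1 — Angular frequency: ω = 2π·131 = 823.1 rad/s.
Step 2 — Transfer function: H(jω) = 1/(1 + jωRC).
Step 3 — Denominator: 1 + jωRC = 1 + j·823.1·60.9·7.65e-07 = 1 + j0.03835.
Step 4 — H = 0.9985 - j0.03829.
Step 5 — Magnitude: |H| = 0.9993 (-0.0 dB); phase: φ = -2.2°.

|H| = 0.9993 (-0.0 dB), φ = -2.2°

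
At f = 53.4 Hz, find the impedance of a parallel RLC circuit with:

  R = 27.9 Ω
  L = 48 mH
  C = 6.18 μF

Step 1 — Angular frequency: ω = 2π·f = 2π·53.4 = 335.5 rad/s.
Step 2 — Component impedances:
  R: Z = R = 27.9 Ω
  L: Z = jωL = j·335.5·0.048 = 0 + j16.11 Ω
  C: Z = 1/(jωC) = -j/(ω·C) = 0 - j482.3 Ω
Step 3 — Parallel combination: 1/Z_total = 1/R + 1/L + 1/C; Z_total = 7.334 + j12.28 Ω = 14.3∠59.2° Ω.

Z = 7.334 + j12.28 Ω = 14.3∠59.2° Ω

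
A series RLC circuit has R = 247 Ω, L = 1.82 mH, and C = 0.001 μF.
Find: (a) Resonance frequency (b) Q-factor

Step 1 — Resonance condition Im(Z)=0 gives ω₀ = 1/√(LC).
Step 2 — ω₀ = 1/√(0.00182·1e-09) = 7.412e+05 rad/s.
Step 3 — f₀ = ω₀/(2π) = 1.18e+05 Hz.
Step 4 — Series Q: Q = ω₀L/R = 7.412e+05·0.00182/247 = 5.462.

(a) f₀ = 1.18e+05 Hz  (b) Q = 5.462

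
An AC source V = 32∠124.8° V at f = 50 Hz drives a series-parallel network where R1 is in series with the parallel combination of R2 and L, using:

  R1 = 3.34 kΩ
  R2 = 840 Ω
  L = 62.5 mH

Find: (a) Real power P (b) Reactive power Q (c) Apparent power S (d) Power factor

Step 1 — Angular frequency: ω = 2π·f = 2π·50 = 314.2 rad/s.
Step 2 — Component impedances:
  R1: Z = R = 3340 Ω
  R2: Z = R = 840 Ω
  L: Z = jωL = j·314.2·0.0625 = 0 + j19.63 Ω
Step 3 — Parallel branch: R2 || L = 1/(1/R2 + 1/L) = 0.4587 + j19.62 Ω.
Step 4 — Series with R1: Z_total = R1 + (R2 || L) = 3340 + j19.62 Ω = 3341∠0.3° Ω.
Step 5 — Source phasor: V = 32∠124.8° V = -18.26 + j26.28 V.
Step 6 — Current: I = V / Z = -0.005421 + j0.007898 A = 0.009579∠124.5° A.
Step 7 — Complex power: S = V·I* = 0.3065 + j0.001801 VA.
Step 8 — Real power: P = Re(S) = 0.3065 W.
Step 9 — Reactive power: Q = Im(S) = 0.001801 VAR.
Step 10 — Apparent power: |S| = 0.3065 VA.
Step 11 — Power factor: PF = P/|S| = 1 (lagging).

(a) P = 0.3065 W  (b) Q = 0.001801 VAR  (c) S = 0.3065 VA  (d) PF = 1 (lagging)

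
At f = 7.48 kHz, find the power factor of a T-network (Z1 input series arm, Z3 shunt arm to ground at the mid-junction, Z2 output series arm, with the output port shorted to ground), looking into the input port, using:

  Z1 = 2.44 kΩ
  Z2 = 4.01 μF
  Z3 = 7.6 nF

Step 1 — Angular frequency: ω = 2π·f = 2π·7480 = 4.7e+04 rad/s.
Step 2 — Component impedances:
  Z1: Z = R = 2440 Ω
  Z2: Z = 1/(jωC) = -j/(ω·C) = 0 - j5.306 Ω
  Z3: Z = 1/(jωC) = -j/(ω·C) = 0 - j2800 Ω
Step 3 — With the output port shorted to ground, the output series arm Z2 runs from the junction to ground; the shunt arm Z3 also runs from the junction to ground. They appear in parallel: Z3 || Z2 = 0 - j5.296 Ω.
Step 4 — Series with input arm Z1: Z_in = Z1 + (Z3 || Z2) = 2440 - j5.296 Ω = 2440∠-0.1° Ω.
Step 5 — Power factor: PF = cos(φ) = Re(Z)/|Z| = 2440/2440 = 1.
Step 6 — Type: Im(Z) = -5.296 ⇒ leading (phase φ = -0.1°).

PF = 1 (leading, φ = -0.1°)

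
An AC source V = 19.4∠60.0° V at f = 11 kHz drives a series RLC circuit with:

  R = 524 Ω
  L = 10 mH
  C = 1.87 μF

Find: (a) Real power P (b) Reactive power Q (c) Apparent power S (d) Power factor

Step 1 — Angular frequency: ω = 2π·f = 2π·1.1e+04 = 6.912e+04 rad/s.
Step 2 — Component impedances:
  R: Z = R = 524 Ω
  L: Z = jωL = j·6.912e+04·0.01 = 0 + j691.2 Ω
  C: Z = 1/(jωC) = -j/(ω·C) = 0 - j7.737 Ω
Step 3 — Series combination: Z_total = R + L + C = 524 + j683.4 Ω = 861.2∠52.5° Ω.
Step 4 — Source phasor: V = 19.4∠60.0° V = 9.7 + j16.8 V.
Step 5 — Current: I = V / Z = 0.02234 + j0.002932 A = 0.02253∠7.5° A.
Step 6 — Complex power: S = V·I* = 0.2659 + j0.3468 VA.
Step 7 — Real power: P = Re(S) = 0.2659 W.
Step 8 — Reactive power: Q = Im(S) = 0.3468 VAR.
Step 9 — Apparent power: |S| = 0.437 VA.
Step 10 — Power factor: PF = P/|S| = 0.6085 (lagging).

(a) P = 0.2659 W  (b) Q = 0.3468 VAR  (c) S = 0.437 VA  (d) PF = 0.6085 (lagging)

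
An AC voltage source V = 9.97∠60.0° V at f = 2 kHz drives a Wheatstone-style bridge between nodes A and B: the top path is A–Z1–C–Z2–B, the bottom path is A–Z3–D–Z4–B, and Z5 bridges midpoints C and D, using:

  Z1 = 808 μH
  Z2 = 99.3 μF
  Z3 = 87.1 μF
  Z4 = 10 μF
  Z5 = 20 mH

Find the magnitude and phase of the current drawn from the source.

Step 1 — Angular frequency: ω = 2π·f = 2π·2000 = 1.257e+04 rad/s.
Step 2 — Component impedances:
  Z1: Z = jωL = j·1.257e+04·0.000808 = 0 + j10.15 Ω
  Z2: Z = 1/(jωC) = -j/(ω·C) = 0 - j0.8014 Ω
  Z3: Z = 1/(jωC) = -j/(ω·C) = 0 - j0.9136 Ω
  Z4: Z = 1/(jωC) = -j/(ω·C) = 0 - j7.958 Ω
  Z5: Z = jωL = j·1.257e+04·0.02 = 0 + j251.3 Ω
Step 3 — Bridge requires nodal analysis (the Z5 bridge couples midpoints C and D, so the two paths cannot be reduced to a simple series/parallel combination). Setting node B to ground and injecting 1 A at node A, the 3-node admittance system at A, C, D solves to V_A = Z_AB = 0 - j518.8 Ω = 518.8∠-90.0° Ω.
Step 4 — Source phasor: V = 9.97∠60.0° V = 4.985 + j8.634 V.
Step 5 — Ohm's law: I = V / Z_total = (4.985 + j8.634) / (0 - j518.8) = -0.01664 + j0.009608 A.
Step 6 — Convert to polar: |I| = 0.01922 A, ∠I = 150.0°.

I = 0.01922∠150.0° A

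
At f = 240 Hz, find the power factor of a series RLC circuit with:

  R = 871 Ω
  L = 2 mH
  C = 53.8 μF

Step 1 — Angular frequency: ω = 2π·f = 2π·240 = 1508 rad/s.
Step 2 — Component impedances:
  R: Z = R = 871 Ω
  L: Z = jωL = j·1508·0.002 = 0 + j3.016 Ω
  C: Z = 1/(jωC) = -j/(ω·C) = 0 - j12.33 Ω
Step 3 — Series combination: Z_total = R + L + C = 871 - j9.31 Ω = 871∠-0.6° Ω.
Step 4 — Power factor: PF = cos(φ) = Re(Z)/|Z| = 871/871.05 = 0.9999.
Step 5 — Type: Im(Z) = -9.31 ⇒ leading (phase φ = -0.6°).

PF = 0.9999 (leading, φ = -0.6°)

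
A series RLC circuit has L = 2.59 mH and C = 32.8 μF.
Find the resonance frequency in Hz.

Step 1 — Resonance condition Im(Z)=0 gives ω₀ = 1/√(LC).
Step 2 — ω₀ = 1/√(0.00259·3.28e-05) = 3431 rad/s.
Step 3 — f₀ = ω₀/(2π) = 546.1 Hz.

f₀ = 546.1 Hz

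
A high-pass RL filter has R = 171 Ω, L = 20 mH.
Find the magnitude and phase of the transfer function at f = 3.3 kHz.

Step 1 — Angular frequency: ω = 2π·3300 = 2.073e+04 rad/s.
Step 2 — Transfer function: H(jω) = jωL/(R + jωL).
Step 3 — Numerator jωL = j·414.7; denominator R + jωL = 171 + j414.7.
Step 4 — H = 0.8547 + j0.3524.
Step 5 — Magnitude: |H| = 0.9245 (-0.7 dB); phase: φ = 22.4°.

|H| = 0.9245 (-0.7 dB), φ = 22.4°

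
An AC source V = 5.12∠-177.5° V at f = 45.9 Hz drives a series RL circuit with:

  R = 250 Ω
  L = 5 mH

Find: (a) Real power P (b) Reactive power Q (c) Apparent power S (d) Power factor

Step 1 — Angular frequency: ω = 2π·f = 2π·45.9 = 288.4 rad/s.
Step 2 — Component impedances:
  R: Z = R = 250 Ω
  L: Z = jωL = j·288.4·0.005 = 0 + j1.442 Ω
Step 3 — Series combination: Z_total = R + L = 250 + j1.442 Ω = 250∠0.3° Ω.
Step 4 — Source phasor: V = 5.12∠-177.5° V = -5.115 - j0.2233 V.
Step 5 — Current: I = V / Z = -0.02046 - j0.0007753 A = 0.02048∠-177.8° A.
Step 6 — Complex power: S = V·I* = 0.1049 + j0.0006048 VA.
Step 7 — Real power: P = Re(S) = 0.1049 W.
Step 8 — Reactive power: Q = Im(S) = 0.0006048 VAR.
Step 9 — Apparent power: |S| = 0.1049 VA.
Step 10 — Power factor: PF = P/|S| = 1 (lagging).

(a) P = 0.1049 W  (b) Q = 0.0006048 VAR  (c) S = 0.1049 VA  (d) PF = 1 (lagging)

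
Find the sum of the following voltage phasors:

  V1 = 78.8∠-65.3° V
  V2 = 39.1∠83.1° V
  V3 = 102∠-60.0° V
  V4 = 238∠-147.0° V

Step 1 — Convert each phasor to rectangular form:
  V1 = 78.8·(cos(-65.3°) + j·sin(-65.3°)) = 32.93 - j71.59 V
  V2 = 39.1·(cos(83.1°) + j·sin(83.1°)) = 4.697 + j38.82 V
  V3 = 102·(cos(-60.0°) + j·sin(-60.0°)) = 51 - j88.33 V
  V4 = 238·(cos(-147.0°) + j·sin(-147.0°)) = -199.6 - j129.6 V
Step 2 — Sum components: V_total = -111 - j250.7 V.
Step 3 — Convert to polar: |V_total| = 274.2 V, ∠V_total = -113.9°.

V_total = 274.2∠-113.9° V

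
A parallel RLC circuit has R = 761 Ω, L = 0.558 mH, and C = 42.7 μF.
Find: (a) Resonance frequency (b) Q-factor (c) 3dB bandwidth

Step 1 — Resonance: ω₀ = 1/√(LC) = 1/√(0.000558·4.27e-05) = 6478 rad/s.
Step 2 — f₀ = ω₀/(2π) = 1031 Hz.
Step 3 — Parallel Q: Q = R/(ω₀L) = 761/(6478·0.000558) = 210.5.
Step 4 — Bandwidth: Δω = ω₀/Q = 30.77 rad/s; BW = Δω/(2π) = 4.898 Hz.

(a) f₀ = 1031 Hz  (b) Q = 210.5  (c) BW = 4.898 Hz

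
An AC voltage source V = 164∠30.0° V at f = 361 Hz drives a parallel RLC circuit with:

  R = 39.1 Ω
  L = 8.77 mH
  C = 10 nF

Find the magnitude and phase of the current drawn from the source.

Step 1 — Angular frequency: ω = 2π·f = 2π·361 = 2268 rad/s.
Step 2 — Component impedances:
  R: Z = R = 39.1 Ω
  L: Z = jωL = j·2268·0.00877 = 0 + j19.89 Ω
  C: Z = 1/(jωC) = -j/(ω·C) = 0 - j4.409e+04 Ω
Step 3 — Parallel combination: 1/Z_total = 1/R + 1/L + 1/C; Z_total = 8.045 + j15.81 Ω = 17.74∠63.0° Ω.
Step 4 — Source phasor: V = 164∠30.0° V = 142 + j82 V.
Step 5 — Ohm's law: I = V / Z_total = (142 + j82) / (8.045 + j15.81) = 7.753 - j5.039 A.
Step 6 — Convert to polar: |I| = 9.247 A, ∠I = -33.0°.

I = 9.247∠-33.0° A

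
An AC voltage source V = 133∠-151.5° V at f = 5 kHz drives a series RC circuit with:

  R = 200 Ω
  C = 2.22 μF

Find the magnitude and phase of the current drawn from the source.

Step 1 — Angular frequency: ω = 2π·f = 2π·5000 = 3.142e+04 rad/s.
Step 2 — Component impedances:
  R: Z = R = 200 Ω
  C: Z = 1/(jωC) = -j/(ω·C) = 0 - j14.34 Ω
Step 3 — Series combination: Z_total = R + C = 200 - j14.34 Ω = 200.5∠-4.1° Ω.
Step 4 — Source phasor: V = 133∠-151.5° V = -116.9 - j63.46 V.
Step 5 — Ohm's law: I = V / Z_total = (-116.9 - j63.46) / (200 - j14.34) = -0.5588 - j0.3574 A.
Step 6 — Convert to polar: |I| = 0.6633 A, ∠I = -147.4°.

I = 0.6633∠-147.4° A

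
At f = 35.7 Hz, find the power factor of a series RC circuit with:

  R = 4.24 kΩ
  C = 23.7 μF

Step 1 — Angular frequency: ω = 2π·f = 2π·35.7 = 224.3 rad/s.
Step 2 — Component impedances:
  R: Z = R = 4240 Ω
  C: Z = 1/(jωC) = -j/(ω·C) = 0 - j188.1 Ω
Step 3 — Series combination: Z_total = R + C = 4240 - j188.1 Ω = 4244∠-2.5° Ω.
Step 4 — Power factor: PF = cos(φ) = Re(Z)/|Z| = 4240/4244.2 = 0.999.
Step 5 — Type: Im(Z) = -188.1 ⇒ leading (phase φ = -2.5°).

PF = 0.999 (leading, φ = -2.5°)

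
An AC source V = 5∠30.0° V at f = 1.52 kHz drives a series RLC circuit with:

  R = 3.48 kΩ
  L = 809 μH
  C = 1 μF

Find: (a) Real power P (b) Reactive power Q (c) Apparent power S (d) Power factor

Step 1 — Angular frequency: ω = 2π·f = 2π·1520 = 9550 rad/s.
Step 2 — Component impedances:
  R: Z = R = 3480 Ω
  L: Z = jωL = j·9550·0.000809 = 0 + j7.726 Ω
  C: Z = 1/(jωC) = -j/(ω·C) = 0 - j104.7 Ω
Step 3 — Series combination: Z_total = R + L + C = 3480 - j96.98 Ω = 3481∠-1.6° Ω.
Step 4 — Source phasor: V = 5∠30.0° V = 4.33 + j2.5 V.
Step 5 — Current: I = V / Z = 0.001223 + j0.0007525 A = 0.001436∠31.6° A.
Step 6 — Complex power: S = V·I* = 0.007178 - j0.0002 VA.
Step 7 — Real power: P = Re(S) = 0.007178 W.
Step 8 — Reactive power: Q = Im(S) = -0.0002 VAR.
Step 9 — Apparent power: |S| = 0.007181 VA.
Step 10 — Power factor: PF = P/|S| = 0.9996 (leading).

(a) P = 0.007178 W  (b) Q = -0.0002 VAR  (c) S = 0.007181 VA  (d) PF = 0.9996 (leading)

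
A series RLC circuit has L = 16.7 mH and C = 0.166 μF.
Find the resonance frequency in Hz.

Step 1 — Resonance condition Im(Z)=0 gives ω₀ = 1/√(LC).
Step 2 — ω₀ = 1/√(0.0167·1.66e-07) = 1.899e+04 rad/s.
Step 3 — f₀ = ω₀/(2π) = 3023 Hz.

f₀ = 3023 Hz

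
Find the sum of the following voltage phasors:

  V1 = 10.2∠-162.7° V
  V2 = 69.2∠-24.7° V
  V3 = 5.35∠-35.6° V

Step 1 — Convert each phasor to rectangular form:
  V1 = 10.2·(cos(-162.7°) + j·sin(-162.7°)) = -9.739 - j3.033 V
  V2 = 69.2·(cos(-24.7°) + j·sin(-24.7°)) = 62.87 - j28.92 V
  V3 = 5.35·(cos(-35.6°) + j·sin(-35.6°)) = 4.35 - j3.114 V
Step 2 — Sum components: V_total = 57.48 - j35.06 V.
Step 3 — Convert to polar: |V_total| = 67.33 V, ∠V_total = -31.4°.

V_total = 67.33∠-31.4° V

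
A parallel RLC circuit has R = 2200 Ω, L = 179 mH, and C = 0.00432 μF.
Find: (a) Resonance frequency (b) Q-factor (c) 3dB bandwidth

Step 1 — Resonance: ω₀ = 1/√(LC) = 1/√(0.179·4.32e-09) = 3.596e+04 rad/s.
Step 2 — f₀ = ω₀/(2π) = 5723 Hz.
Step 3 — Parallel Q: Q = R/(ω₀L) = 2200/(3.596e+04·0.179) = 0.3418.
Step 4 — Bandwidth: Δω = ω₀/Q = 1.052e+05 rad/s; BW = Δω/(2π) = 1.675e+04 Hz.

(a) f₀ = 5723 Hz  (b) Q = 0.3418  (c) BW = 1.675e+04 Hz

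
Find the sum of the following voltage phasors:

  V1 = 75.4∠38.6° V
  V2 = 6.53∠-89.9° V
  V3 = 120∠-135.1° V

Step 1 — Convert each phasor to rectangular form:
  V1 = 75.4·(cos(38.6°) + j·sin(38.6°)) = 58.93 + j47.04 V
  V2 = 6.53·(cos(-89.9°) + j·sin(-89.9°)) = 0.0114 - j6.53 V
  V3 = 120·(cos(-135.1°) + j·sin(-135.1°)) = -85 - j84.7 V
Step 2 — Sum components: V_total = -26.06 - j44.19 V.
Step 3 — Convert to polar: |V_total| = 51.31 V, ∠V_total = -120.5°.

V_total = 51.31∠-120.5° V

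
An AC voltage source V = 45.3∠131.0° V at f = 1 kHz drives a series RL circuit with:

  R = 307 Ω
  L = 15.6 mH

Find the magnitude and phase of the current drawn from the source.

Step 1 — Angular frequency: ω = 2π·f = 2π·1000 = 6283 rad/s.
Step 2 — Component impedances:
  R: Z = R = 307 Ω
  L: Z = jωL = j·6283·0.0156 = 0 + j98.02 Ω
Step 3 — Series combination: Z_total = R + L = 307 + j98.02 Ω = 322.3∠17.7° Ω.
Step 4 — Source phasor: V = 45.3∠131.0° V = -29.72 + j34.19 V.
Step 5 — Ohm's law: I = V / Z_total = (-29.72 + j34.19) / (307 + j98.02) = -0.05558 + j0.1291 A.
Step 6 — Convert to polar: |I| = 0.1406 A, ∠I = 113.3°.

I = 0.1406∠113.3° A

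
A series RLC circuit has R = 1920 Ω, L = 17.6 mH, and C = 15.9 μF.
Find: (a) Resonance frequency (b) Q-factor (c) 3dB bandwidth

Step 1 — Resonance condition Im(Z)=0 gives ω₀ = 1/√(LC).
Step 2 — ω₀ = 1/√(0.0176·1.59e-05) = 1890 rad/s.
Step 3 — f₀ = ω₀/(2π) = 300.9 Hz.
Step 4 — Series Q: Q = ω₀L/R = 1890·0.0176/1920 = 0.01733.
Step 5 — 3dB bandwidth: Δω = ω₀/Q = 1.091e+05 rad/s; BW = Δω/(2π) = 1.736e+04 Hz.

(a) f₀ = 300.9 Hz  (b) Q = 0.01733  (c) BW = 1.736e+04 Hz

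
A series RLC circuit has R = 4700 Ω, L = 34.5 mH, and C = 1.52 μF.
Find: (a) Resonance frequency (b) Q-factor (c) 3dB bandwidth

Step 1 — Resonance: ω₀ = 1/√(LC) = 1/√(0.0345·1.52e-06) = 4367 rad/s.
Step 2 — f₀ = ω₀/(2π) = 695 Hz.
Step 3 — Series Q: Q = ω₀L/R = 4367·0.0345/4700 = 0.03205.
Step 4 — Bandwidth: Δω = ω₀/Q = 1.362e+05 rad/s; BW = Δω/(2π) = 2.168e+04 Hz.

(a) f₀ = 695 Hz  (b) Q = 0.03205  (c) BW = 2.168e+04 Hz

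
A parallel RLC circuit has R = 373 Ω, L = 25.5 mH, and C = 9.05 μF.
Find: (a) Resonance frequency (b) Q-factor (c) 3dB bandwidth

Step 1 — Resonance: ω₀ = 1/√(LC) = 1/√(0.0255·9.05e-06) = 2082 rad/s.
Step 2 — f₀ = ω₀/(2π) = 331.3 Hz.
Step 3 — Parallel Q: Q = R/(ω₀L) = 373/(2082·0.0255) = 7.027.
Step 4 — Bandwidth: Δω = ω₀/Q = 296.2 rad/s; BW = Δω/(2π) = 47.15 Hz.

(a) f₀ = 331.3 Hz  (b) Q = 7.027  (c) BW = 47.15 Hz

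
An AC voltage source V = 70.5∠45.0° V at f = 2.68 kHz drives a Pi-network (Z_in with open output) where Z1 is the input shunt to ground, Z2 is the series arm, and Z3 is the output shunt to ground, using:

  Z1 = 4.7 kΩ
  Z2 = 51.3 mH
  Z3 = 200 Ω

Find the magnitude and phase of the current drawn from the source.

Step 1 — Angular frequency: ω = 2π·f = 2π·2680 = 1.684e+04 rad/s.
Step 2 — Component impedances:
  Z1: Z = R = 4700 Ω
  Z2: Z = jωL = j·1.684e+04·0.0513 = 0 + j863.8 Ω
  Z3: Z = R = 200 Ω
Step 3 — With open output, the series arm Z2 and the output shunt Z3 appear in series to ground: Z2 + Z3 = 200 + j863.8 Ω.
Step 4 — Parallel with input shunt Z1: Z_in = Z1 || (Z2 + Z3) = 327.7 + j770.8 Ω = 837.6∠67.0° Ω.
Step 5 — Source phasor: V = 70.5∠45.0° V = 49.85 + j49.85 V.
Step 6 — Ohm's law: I = V / Z_total = (49.85 + j49.85) / (327.7 + j770.8) = 0.07806 - j0.03148 A.
Step 7 — Convert to polar: |I| = 0.08417 A, ∠I = -22.0°.

I = 0.08417∠-22.0° A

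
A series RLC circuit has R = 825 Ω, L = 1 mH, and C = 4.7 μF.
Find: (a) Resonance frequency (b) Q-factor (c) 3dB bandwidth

Step 1 — Resonance: ω₀ = 1/√(LC) = 1/√(0.001·4.7e-06) = 1.459e+04 rad/s.
Step 2 — f₀ = ω₀/(2π) = 2322 Hz.
Step 3 — Series Q: Q = ω₀L/R = 1.459e+04·0.001/825 = 0.01768.
Step 4 — Bandwidth: Δω = ω₀/Q = 8.25e+05 rad/s; BW = Δω/(2π) = 1.313e+05 Hz.

(a) f₀ = 2322 Hz  (b) Q = 0.01768  (c) BW = 1.313e+05 Hz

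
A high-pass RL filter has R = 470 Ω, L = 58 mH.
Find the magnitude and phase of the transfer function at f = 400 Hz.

Step 1 — Angular frequency: ω = 2π·400 = 2513 rad/s.
Step 2 — Transfer function: H(jω) = jωL/(R + jωL).
Step 3 — Numerator jωL = j·145.8; denominator R + jωL = 470 + j145.8.
Step 4 — H = 0.08775 + j0.2829.
Step 5 — Magnitude: |H| = 0.2962 (-10.6 dB); phase: φ = 72.8°.

|H| = 0.2962 (-10.6 dB), φ = 72.8°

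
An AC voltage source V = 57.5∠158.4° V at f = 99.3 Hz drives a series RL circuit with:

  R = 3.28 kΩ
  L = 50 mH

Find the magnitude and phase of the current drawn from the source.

Step 1 — Angular frequency: ω = 2π·f = 2π·99.3 = 623.9 rad/s.
Step 2 — Component impedances:
  R: Z = R = 3280 Ω
  L: Z = jωL = j·623.9·0.05 = 0 + j31.2 Ω
Step 3 — Series combination: Z_total = R + L = 3280 + j31.2 Ω = 3280∠0.5° Ω.
Step 4 — Source phasor: V = 57.5∠158.4° V = -53.46 + j21.17 V.
Step 5 — Ohm's law: I = V / Z_total = (-53.46 + j21.17) / (3280 + j31.2) = -0.01624 + j0.006608 A.
Step 6 — Convert to polar: |I| = 0.01753 A, ∠I = 157.9°.

I = 0.01753∠157.9° A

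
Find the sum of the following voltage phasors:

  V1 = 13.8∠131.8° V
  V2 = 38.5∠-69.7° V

Step 1 — Convert each phasor to rectangular form:
  V1 = 13.8·(cos(131.8°) + j·sin(131.8°)) = -9.198 + j10.29 V
  V2 = 38.5·(cos(-69.7°) + j·sin(-69.7°)) = 13.36 - j36.11 V
Step 2 — Sum components: V_total = 4.159 - j25.82 V.
Step 3 — Convert to polar: |V_total| = 26.15 V, ∠V_total = -80.9°.

V_total = 26.15∠-80.9° V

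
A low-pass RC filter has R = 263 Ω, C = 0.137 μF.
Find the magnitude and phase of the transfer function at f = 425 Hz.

Step 1 — Angular frequency: ω = 2π·425 = 2670 rad/s.
Step 2 — Transfer function: H(jω) = 1/(1 + jωRC).
Step 3 — Denominator: 1 + jωRC = 1 + j·2670·263·1.37e-07 = 1 + j0.09622.
Step 4 — H = 0.9908 - j0.09533.
Step 5 — Magnitude: |H| = 0.9954 (-0.0 dB); phase: φ = -5.5°.

|H| = 0.9954 (-0.0 dB), φ = -5.5°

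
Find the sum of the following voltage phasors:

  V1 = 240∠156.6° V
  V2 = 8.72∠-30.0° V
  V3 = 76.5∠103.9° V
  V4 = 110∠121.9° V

Step 1 — Convert each phasor to rectangular form:
  V1 = 240·(cos(156.6°) + j·sin(156.6°)) = -220.3 + j95.32 V
  V2 = 8.72·(cos(-30.0°) + j·sin(-30.0°)) = 7.552 - j4.36 V
  V3 = 76.5·(cos(103.9°) + j·sin(103.9°)) = -18.38 + j74.26 V
  V4 = 110·(cos(121.9°) + j·sin(121.9°)) = -58.13 + j93.39 V
Step 2 — Sum components: V_total = -289.2 + j258.6 V.
Step 3 — Convert to polar: |V_total| = 388 V, ∠V_total = 138.2°.

V_total = 388∠138.2° V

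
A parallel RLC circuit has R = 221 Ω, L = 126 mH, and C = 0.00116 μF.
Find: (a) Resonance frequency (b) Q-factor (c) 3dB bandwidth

Step 1 — Resonance: ω₀ = 1/√(LC) = 1/√(0.126·1.16e-09) = 8.272e+04 rad/s.
Step 2 — f₀ = ω₀/(2π) = 1.316e+04 Hz.
Step 3 — Parallel Q: Q = R/(ω₀L) = 221/(8.272e+04·0.126) = 0.0212.
Step 4 — Bandwidth: Δω = ω₀/Q = 3.901e+06 rad/s; BW = Δω/(2π) = 6.208e+05 Hz.

(a) f₀ = 1.316e+04 Hz  (b) Q = 0.0212  (c) BW = 6.208e+05 Hz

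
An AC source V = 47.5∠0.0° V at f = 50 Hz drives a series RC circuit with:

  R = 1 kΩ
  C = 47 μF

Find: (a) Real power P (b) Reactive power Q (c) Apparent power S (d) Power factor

Step 1 — Angular frequency: ω = 2π·f = 2π·50 = 314.2 rad/s.
Step 2 — Component impedances:
  R: Z = R = 1000 Ω
  C: Z = 1/(jωC) = -j/(ω·C) = 0 - j67.73 Ω
Step 3 — Series combination: Z_total = R + C = 1000 - j67.73 Ω = 1002∠-3.9° Ω.
Step 4 — Source phasor: V = 47.5∠0.0° V = 47.5 V.
Step 5 — Current: I = V / Z = 0.04728 + j0.003202 A = 0.04739∠3.9° A.
Step 6 — Complex power: S = V·I* = 2.246 - j0.1521 VA.
Step 7 — Real power: P = Re(S) = 2.246 W.
Step 8 — Reactive power: Q = Im(S) = -0.1521 VAR.
Step 9 — Apparent power: |S| = 2.251 VA.
Step 10 — Power factor: PF = P/|S| = 0.9977 (leading).

(a) P = 2.246 W  (b) Q = -0.1521 VAR  (c) S = 2.251 VA  (d) PF = 0.9977 (leading)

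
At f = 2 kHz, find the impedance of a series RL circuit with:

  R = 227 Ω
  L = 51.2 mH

Step 1 — Angular frequency: ω = 2π·f = 2π·2000 = 1.257e+04 rad/s.
Step 2 — Component impedances:
  R: Z = R = 227 Ω
  L: Z = jωL = j·1.257e+04·0.0512 = 0 + j643.4 Ω
Step 3 — Series combination: Z_total = R + L = 227 + j643.4 Ω = 682.3∠70.6° Ω.

Z = 227 + j643.4 Ω = 682.3∠70.6° Ω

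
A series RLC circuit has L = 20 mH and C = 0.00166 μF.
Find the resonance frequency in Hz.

Step 1 — Resonance condition Im(Z)=0 gives ω₀ = 1/√(LC).
Step 2 — ω₀ = 1/√(0.02·1.66e-09) = 1.736e+05 rad/s.
Step 3 — f₀ = ω₀/(2π) = 2.762e+04 Hz.

f₀ = 2.762e+04 Hz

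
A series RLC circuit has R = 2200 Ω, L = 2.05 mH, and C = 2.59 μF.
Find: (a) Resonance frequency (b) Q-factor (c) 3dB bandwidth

Step 1 — Resonance: ω₀ = 1/√(LC) = 1/√(0.00205·2.59e-06) = 1.372e+04 rad/s.
Step 2 — f₀ = ω₀/(2π) = 2184 Hz.
Step 3 — Series Q: Q = ω₀L/R = 1.372e+04·0.00205/2200 = 0.01279.
Step 4 — Bandwidth: Δω = ω₀/Q = 1.073e+06 rad/s; BW = Δω/(2π) = 1.708e+05 Hz.

(a) f₀ = 2184 Hz  (b) Q = 0.01279  (c) BW = 1.708e+05 Hz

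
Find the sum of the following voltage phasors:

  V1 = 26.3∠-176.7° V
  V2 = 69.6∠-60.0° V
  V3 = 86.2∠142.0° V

Step 1 — Convert each phasor to rectangular form:
  V1 = 26.3·(cos(-176.7°) + j·sin(-176.7°)) = -26.26 - j1.514 V
  V2 = 69.6·(cos(-60.0°) + j·sin(-60.0°)) = 34.8 - j60.28 V
  V3 = 86.2·(cos(142.0°) + j·sin(142.0°)) = -67.93 + j53.07 V
Step 2 — Sum components: V_total = -59.38 - j8.719 V.
Step 3 — Convert to polar: |V_total| = 60.02 V, ∠V_total = -171.6°.

V_total = 60.02∠-171.6° V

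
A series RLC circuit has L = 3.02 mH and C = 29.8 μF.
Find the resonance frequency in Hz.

Step 1 — Resonance condition Im(Z)=0 gives ω₀ = 1/√(LC).
Step 2 — ω₀ = 1/√(0.00302·2.98e-05) = 3333 rad/s.
Step 3 — f₀ = ω₀/(2π) = 530.5 Hz.

f₀ = 530.5 Hz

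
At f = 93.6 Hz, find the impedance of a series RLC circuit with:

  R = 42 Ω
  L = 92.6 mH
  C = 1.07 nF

Step 1 — Angular frequency: ω = 2π·f = 2π·93.6 = 588.1 rad/s.
Step 2 — Component impedances:
  R: Z = R = 42 Ω
  L: Z = jωL = j·588.1·0.0926 = 0 + j54.46 Ω
  C: Z = 1/(jωC) = -j/(ω·C) = 0 - j1.589e+06 Ω
Step 3 — Series combination: Z_total = R + L + C = 42 - j1.589e+06 Ω = 1.589e+06∠-90.0° Ω.

Z = 42 - j1.589e+06 Ω = 1.589e+06∠-90.0° Ω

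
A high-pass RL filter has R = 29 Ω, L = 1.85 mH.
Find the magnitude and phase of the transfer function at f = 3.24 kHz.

Step 1 — Angular frequency: ω = 2π·3240 = 2.036e+04 rad/s.
Step 2 — Transfer function: H(jω) = jωL/(R + jωL).
Step 3 — Numerator jωL = j·37.66; denominator R + jωL = 29 + j37.66.
Step 4 — H = 0.6278 + j0.4834.
Step 5 — Magnitude: |H| = 0.7923 (-2.0 dB); phase: φ = 37.6°.

|H| = 0.7923 (-2.0 dB), φ = 37.6°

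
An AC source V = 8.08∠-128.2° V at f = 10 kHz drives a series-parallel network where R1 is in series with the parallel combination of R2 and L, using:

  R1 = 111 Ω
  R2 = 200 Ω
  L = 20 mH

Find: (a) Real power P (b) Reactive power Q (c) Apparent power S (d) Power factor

Step 1 — Angular frequency: ω = 2π·f = 2π·1e+04 = 6.283e+04 rad/s.
Step 2 — Component impedances:
  R1: Z = R = 111 Ω
  R2: Z = R = 200 Ω
  L: Z = jωL = j·6.283e+04·0.02 = 0 + j1257 Ω
Step 3 — Parallel branch: R2 || L = 1/(1/R2 + 1/L) = 195.1 + j31.04 Ω.
Step 4 — Series with R1: Z_total = R1 + (R2 || L) = 306.1 + j31.04 Ω = 307.6∠5.8° Ω.
Step 5 — Source phasor: V = 8.08∠-128.2° V = -4.997 - j6.35 V.
Step 6 — Current: I = V / Z = -0.01824 - j0.0189 A = 0.02627∠-134.0° A.
Step 7 — Complex power: S = V·I* = 0.2111 + j0.02142 VA.
Step 8 — Real power: P = Re(S) = 0.2111 W.
Step 9 — Reactive power: Q = Im(S) = 0.02142 VAR.
Step 10 — Apparent power: |S| = 0.2122 VA.
Step 11 — Power factor: PF = P/|S| = 0.9949 (lagging).

(a) P = 0.2111 W  (b) Q = 0.02142 VAR  (c) S = 0.2122 VA  (d) PF = 0.9949 (lagging)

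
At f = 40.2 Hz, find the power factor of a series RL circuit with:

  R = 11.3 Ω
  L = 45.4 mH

Step 1 — Angular frequency: ω = 2π·f = 2π·40.2 = 252.6 rad/s.
Step 2 — Component impedances:
  R: Z = R = 11.3 Ω
  L: Z = jωL = j·252.6·0.0454 = 0 + j11.47 Ω
Step 3 — Series combination: Z_total = R + L = 11.3 + j11.47 Ω = 16.1∠45.4° Ω.
Step 4 — Power factor: PF = cos(φ) = Re(Z)/|Z| = 11.3/16.1 = 0.7019.
Step 5 — Type: Im(Z) = 11.47 ⇒ lagging (phase φ = 45.4°).

PF = 0.7019 (lagging, φ = 45.4°)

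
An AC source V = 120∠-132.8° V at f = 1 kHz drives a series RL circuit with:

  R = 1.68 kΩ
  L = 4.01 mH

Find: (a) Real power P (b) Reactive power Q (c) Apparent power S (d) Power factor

Step 1 — Angular frequency: ω = 2π·f = 2π·1000 = 6283 rad/s.
Step 2 — Component impedances:
  R: Z = R = 1680 Ω
  L: Z = jωL = j·6283·0.00401 = 0 + j25.2 Ω
Step 3 — Series combination: Z_total = R + L = 1680 + j25.2 Ω = 1680∠0.9° Ω.
Step 4 — Source phasor: V = 120∠-132.8° V = -81.53 - j88.05 V.
Step 5 — Current: I = V / Z = -0.04931 - j0.05167 A = 0.07142∠-133.7° A.
Step 6 — Complex power: S = V·I* = 8.57 + j0.1285 VA.
Step 7 — Real power: P = Re(S) = 8.57 W.
Step 8 — Reactive power: Q = Im(S) = 0.1285 VAR.
Step 9 — Apparent power: |S| = 8.57 VA.
Step 10 — Power factor: PF = P/|S| = 0.9999 (lagging).

(a) P = 8.57 W  (b) Q = 0.1285 VAR  (c) S = 8.57 VA  (d) PF = 0.9999 (lagging)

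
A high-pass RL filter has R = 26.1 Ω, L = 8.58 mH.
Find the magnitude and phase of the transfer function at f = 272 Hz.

Step 1 — Angular frequency: ω = 2π·272 = 1709 rad/s.
Step 2 — Transfer function: H(jω) = jωL/(R + jωL).
Step 3 — Numerator jωL = j·14.66; denominator R + jωL = 26.1 + j14.66.
Step 4 — H = 0.2399 + j0.427.
Step 5 — Magnitude: |H| = 0.4898 (-6.2 dB); phase: φ = 60.7°.

|H| = 0.4898 (-6.2 dB), φ = 60.7°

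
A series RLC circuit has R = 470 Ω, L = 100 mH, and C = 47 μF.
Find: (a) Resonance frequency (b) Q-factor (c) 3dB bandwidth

Step 1 — Resonance: ω₀ = 1/√(LC) = 1/√(0.1·4.7e-05) = 461.3 rad/s.
Step 2 — f₀ = ω₀/(2π) = 73.41 Hz.
Step 3 — Series Q: Q = ω₀L/R = 461.3·0.1/470 = 0.09814.
Step 4 — Bandwidth: Δω = ω₀/Q = 4700 rad/s; BW = Δω/(2π) = 748 Hz.

(a) f₀ = 73.41 Hz  (b) Q = 0.09814  (c) BW = 748 Hz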